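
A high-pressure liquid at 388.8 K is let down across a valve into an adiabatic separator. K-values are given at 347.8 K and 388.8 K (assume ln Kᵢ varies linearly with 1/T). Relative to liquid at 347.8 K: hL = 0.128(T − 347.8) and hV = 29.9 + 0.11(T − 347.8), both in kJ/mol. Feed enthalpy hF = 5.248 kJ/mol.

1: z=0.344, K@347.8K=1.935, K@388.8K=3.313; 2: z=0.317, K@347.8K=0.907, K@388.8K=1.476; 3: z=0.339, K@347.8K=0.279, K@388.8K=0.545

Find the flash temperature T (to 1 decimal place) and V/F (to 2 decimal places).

T = 350.0 K, V/F = 0.17

Adiabatic flash: solve Rachford–Rice at each trial T, then check hF = ψ·hV(T) + (1−ψ)·hL(T).
  T = 347.8 K: K = (1.935, 0.907, 0.279), RR gives ψ = 0.102, H_out = 3.053 kJ/mol
  T = 388.8 K: K = (3.313, 1.476, 0.545), RR gives ψ = 1.000, H_out = 34.410 kJ/mol
  T = 368.3 K: K = (2.570, 1.173, 0.397), RR gives ψ = 0.614, H_out = 20.765 kJ/mol
  T = 358.1 K: K = (2.241, 1.036, 0.335), RR gives ψ = 0.379, H_out = 12.583 kJ/mol
  T = 353.0 K: K = (2.086, 0.971, 0.306), RR gives ψ = 0.250, H_out = 8.118 kJ/mol
  T = 350.4 K: K = (2.010, 0.939, 0.292), RR gives ψ = 0.179, H_out = 5.666 kJ/mol
  T = 349.1 K: K = (1.972, 0.923, 0.286), RR gives ψ = 0.141, H_out = 4.382 kJ/mol
Linear interpolation between T = 349.1 (H_out = 4.382) and T = 350.4 (H_out = 5.666) on hF = 5.248 gives T ≈ 350.0 K, at which ψ = 0.17.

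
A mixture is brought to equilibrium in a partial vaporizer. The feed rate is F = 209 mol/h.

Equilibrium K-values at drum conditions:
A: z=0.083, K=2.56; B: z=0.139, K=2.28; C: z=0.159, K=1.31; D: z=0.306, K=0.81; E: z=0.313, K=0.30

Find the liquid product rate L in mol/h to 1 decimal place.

Rachford–Rice: g(ψ) = Σ zᵢ(Kᵢ−1)/(1+ψ(Kᵢ−1)) = 0.
g(0) = ΣzᵢKᵢ − 1 = 0.079 and g(1) = 1 − Σzᵢ/Kᵢ = -0.636, so a root lies in (0, 1).
Newton–Raphson from ψ = 0.46:
  ψ = 0.460: g = -0.1564, g' = -0.517 → ψ = 0.158
  ψ = 0.158: g = -0.0073, g' = -0.507 → ψ = 0.143
Converged at ψ = 0.143.
Then V = ψ·F = 0.1434·209 = 30.0 mol/h and L = F − V = 179.0 mol/h.

L = 179.0 mol/h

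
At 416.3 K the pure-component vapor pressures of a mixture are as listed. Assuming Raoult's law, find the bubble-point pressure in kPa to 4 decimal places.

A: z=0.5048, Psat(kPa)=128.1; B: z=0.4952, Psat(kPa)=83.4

Pbub = 105.9646 kPa

At the bubble point ψ → 0, so ΣzᵢKᵢ = 1 with Kᵢ = Pᵢˢᵃᵗ/P ⇒ P = ΣzᵢPᵢˢᵃᵗ.
P = 0.5048·128.1 + 0.4952·83.4 = 105.9646 kPa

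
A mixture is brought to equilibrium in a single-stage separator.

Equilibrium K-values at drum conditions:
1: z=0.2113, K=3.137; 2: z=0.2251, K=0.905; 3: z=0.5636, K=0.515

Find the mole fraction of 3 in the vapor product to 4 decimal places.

Material balance + equilibrium reduce to Σ zᵢ(Kᵢ−1)/(1+β(Kᵢ−1)) = 0.
Check two-phase: ΣzᵢKᵢ = 1.1568 > 1 and Σzᵢ/Kᵢ = 1.4105 > 1, so g(0) = 0.1568 > 0 and g(1) = -0.4105 < 0.
Newton–Raphson from β = 0.37:
  β = 0.3700: g = -0.10312, g' = -0.5000 → β = 0.1638
  β = 0.1638: g = 0.01584, g' = -0.6880 → β = 0.1868
  β = 0.1868: g = 0.00038, g' = -0.6553 → β = 0.1874
Converged at β = 0.1874.
Compositions from xᵢ = zᵢ/(1+β(Kᵢ−1)), yᵢ = Kᵢxᵢ:
  1: x = 0.1509, y = 0.4733
  2: x = 0.2292, y = 0.2074
  3: x = 0.6199, y = 0.3193

y_3 = 0.3193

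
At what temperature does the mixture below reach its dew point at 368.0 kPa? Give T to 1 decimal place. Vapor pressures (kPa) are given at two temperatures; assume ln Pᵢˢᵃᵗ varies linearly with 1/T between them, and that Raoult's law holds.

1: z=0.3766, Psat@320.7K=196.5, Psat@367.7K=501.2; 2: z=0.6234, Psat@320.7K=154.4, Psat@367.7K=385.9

T = 359.8 K

Dew-point temperature: Σzᵢ·P/Pᵢˢᵃᵗ(T) = 1. Interpolate ln Pᵢˢᵃᵗ = aᵢ + bᵢ/T.
  T = 320.7 K: ΣzᵢP/Pᵢˢᵃᵗ = 2.1911
  T = 367.7 K: ΣzᵢP/Pᵢˢᵃᵗ = 0.8710
  T = 344.2 K: ΣzᵢP/Pᵢˢᵃᵗ = 1.3386
  T = 355.9 K: ΣzᵢP/Pᵢˢᵃᵗ = 1.0731
  T = 361.8 K: ΣzᵢP/Pᵢˢᵃᵗ = 0.9652
  T = 358.9 K: ΣzᵢP/Pᵢˢᵃᵗ = 1.0164
Interpolating between 358.9 K and 361.8 K gives T ≈ 359.8 K.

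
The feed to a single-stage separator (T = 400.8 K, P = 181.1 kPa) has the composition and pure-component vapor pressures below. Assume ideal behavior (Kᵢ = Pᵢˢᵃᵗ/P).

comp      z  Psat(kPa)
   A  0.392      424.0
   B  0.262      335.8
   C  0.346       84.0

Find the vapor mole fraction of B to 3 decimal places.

y_B = 0.273

Raoult's law: Kᵢ = Pᵢˢᵃᵗ/P = Pᵢˢᵃᵗ/181.1.
  K_A = 424.0/181.1 = 2.34125, K_B = 335.8/181.1 = 1.85422, K_C = 84.0/181.1 = 0.46383
Iterate (Newton) starting at β = 0.66:
  β = 0.660: g = 0.1349, g' = -0.515 → β = 0.922
  β = 0.922: g = -0.0066, g' = -0.590 → β = 0.911
Converged at β = 0.911.
Compositions from xᵢ = zᵢ/(1+β(Kᵢ−1)), yᵢ = Kᵢxᵢ:
  A: x = 0.176, y = 0.413
  B: x = 0.147, y = 0.273
  C: x = 0.676, y = 0.314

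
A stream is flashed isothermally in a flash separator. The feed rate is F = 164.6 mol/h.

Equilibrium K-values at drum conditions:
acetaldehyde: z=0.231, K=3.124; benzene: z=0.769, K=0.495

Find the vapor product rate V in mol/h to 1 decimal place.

Newton iteration, ψ⁰ = 0.5:
  ψ = 0.500: g = -0.2816, g' = -0.596 → ψ = 0.028
  ψ = 0.028: g = 0.0696, g' = -1.132 → ψ = 0.089
  ψ = 0.089: g = 0.0059, g' = -0.952 → ψ = 0.095
Converged at ψ = 0.095.
Then V = ψ·F = 0.0954·164.6 = 15.7 mol/h and L = F − V = 148.9 mol/h.

V = 15.7 mol/h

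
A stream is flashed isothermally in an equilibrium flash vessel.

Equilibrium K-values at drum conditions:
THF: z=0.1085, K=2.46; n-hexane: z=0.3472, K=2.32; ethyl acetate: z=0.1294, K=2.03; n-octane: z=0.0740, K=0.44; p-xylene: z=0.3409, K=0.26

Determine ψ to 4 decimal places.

Let ψ = V/F and solve Σ zᵢ(Kᵢ−1)/(1+ψ(Kᵢ−1)) = 0.
Check two-phase: ΣzᵢKᵢ = 1.4563 > 1 and Σzᵢ/Kᵢ = 1.7368 > 1, so g(0) = 0.4563 > 0 and g(1) = -0.7368 < 0.
Iterate (Newton) starting at ψ = 0.5:
  ψ = 0.5000: g = -0.00235, g' = -0.8717 → ψ = 0.4973
Converged at ψ = 0.4973.

ψ = 0.4973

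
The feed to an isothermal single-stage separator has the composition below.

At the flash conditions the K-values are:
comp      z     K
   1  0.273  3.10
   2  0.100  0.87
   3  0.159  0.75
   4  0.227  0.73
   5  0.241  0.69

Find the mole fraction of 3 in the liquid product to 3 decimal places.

x_3 = 0.192

Let ψ = V/F and solve Σ zᵢ(Kᵢ−1)/(1+ψ(Kᵢ−1)) = 0.
Feasibility: ΣzᵢKᵢ = 1.385, Σzᵢ/Kᵢ = 1.075 — both > 1, two phases present.
Newton–Raphson from ψ = 0.5:
  ψ = 0.500: g = 0.0611, g' = -0.356 → ψ = 0.672
  ψ = 0.672: g = 0.0066, g' = -0.285 → ψ = 0.695
Converged at ψ = 0.695.
Compositions from xᵢ = zᵢ/(1+ψ(Kᵢ−1)), yᵢ = Kᵢxᵢ:
  1: x = 0.111, y = 0.344
  2: x = 0.110, y = 0.096
  3: x = 0.192, y = 0.144
  4: x = 0.279, y = 0.204
  5: x = 0.307, y = 0.212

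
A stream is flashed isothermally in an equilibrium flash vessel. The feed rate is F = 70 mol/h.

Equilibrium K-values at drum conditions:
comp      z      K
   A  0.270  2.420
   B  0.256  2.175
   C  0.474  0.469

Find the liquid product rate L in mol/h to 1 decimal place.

Material balance + equilibrium reduce to Σ zᵢ(Kᵢ−1)/(1+ψ(Kᵢ−1)) = 0.
g(0) = ΣzᵢKᵢ − 1 = 0.433 and g(1) = 1 − Σzᵢ/Kᵢ = -0.240, so a root lies in (0, 1).
Newton iteration, ψ⁰ = 0.5:
  ψ = 0.500: g = 0.0710, g' = -0.574 → ψ = 0.624
  ψ = 0.624: g = 0.0006, g' = -0.570 → ψ = 0.625
Converged at ψ = 0.625.
Then V = ψ·F = 0.6247·70 = 43.7 mol/h and L = F − V = 26.3 mol/h.

L = 26.3 mol/h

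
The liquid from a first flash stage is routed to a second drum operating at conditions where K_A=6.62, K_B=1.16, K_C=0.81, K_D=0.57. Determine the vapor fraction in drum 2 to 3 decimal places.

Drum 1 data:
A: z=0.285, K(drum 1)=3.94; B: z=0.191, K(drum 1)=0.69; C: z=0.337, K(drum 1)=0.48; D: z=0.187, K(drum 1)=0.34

Drum 1:
Newton–Raphson from ψ₁ = 0.63:
  ψ₁ = 0.630: g = -0.2517, g' = -0.771 → ψ₁ = 0.304
  ψ₁ = 0.304: g = 0.0148, g' = -0.966 → ψ₁ = 0.319
Converged at ψ₁ = 0.319.
Drum-1 compositions:
  A: x = 0.147, y = 0.579
  B: x = 0.212, y = 0.146
  C: x = 0.404, y = 0.194
  D: x = 0.237, y = 0.081
Drum-2 feed = drum-1 liquid: z₂ = (0.1470, 0.2120, 0.4041, 0.2369).
Drum 2:
Rachford–Rice: g(ψ₂) = Σ zᵢ(Kᵢ−1)/(1+ψ₂(Kᵢ−1)) = 0.
Check two-phase: ΣzᵢKᵢ = 1.681 > 1 and Σzᵢ/Kᵢ = 1.119 > 1, so g(0) = 0.681 > 0 and g(1) = -0.119 < 0.
Iterate (Newton) starting at ψ₂ = 0.5:
  ψ₂ = 0.500: g = 0.0336, g' = -0.413 → ψ₂ = 0.581
  ψ₂ = 0.581: g = 0.0025, g' = -0.356 → ψ₂ = 0.588
Converged at ψ₂ = 0.588.
  A: x = 0.034, y = 0.226
  B: x = 0.194, y = 0.225
  C: x = 0.455, y = 0.369
  D: x = 0.317, y = 0.181

V/F (drum 2) = 0.588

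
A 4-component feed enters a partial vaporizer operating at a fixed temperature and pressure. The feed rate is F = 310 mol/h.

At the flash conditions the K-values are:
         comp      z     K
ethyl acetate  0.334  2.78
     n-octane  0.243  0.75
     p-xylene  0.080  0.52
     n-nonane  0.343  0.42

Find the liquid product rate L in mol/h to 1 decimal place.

Material balance + equilibrium reduce to Σ zᵢ(Kᵢ−1)/(1+ψ(Kᵢ−1)) = 0.
g(0) = ΣzᵢKᵢ − 1 = 0.296 and g(1) = 1 − Σzᵢ/Kᵢ = -0.415, so a root lies in (0, 1).
Newton–Raphson from ψ = 0.5:
  ψ = 0.500: g = -0.0856, g' = -0.577 → ψ = 0.352
  ψ = 0.352: g = 0.0029, g' = -0.627 → ψ = 0.356
Converged at ψ = 0.356.
Then V = ψ·F = 0.3563·310 = 110.5 mol/h and L = F − V = 199.5 mol/h.

L = 199.5 mol/h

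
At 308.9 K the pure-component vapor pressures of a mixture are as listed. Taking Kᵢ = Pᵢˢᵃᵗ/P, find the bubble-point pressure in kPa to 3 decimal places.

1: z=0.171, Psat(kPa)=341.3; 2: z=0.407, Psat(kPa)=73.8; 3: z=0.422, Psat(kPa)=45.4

Pbub = 107.558 kPa

At the bubble point ψ → 0, so ΣzᵢKᵢ = 1 with Kᵢ = Pᵢˢᵃᵗ/P ⇒ P = ΣzᵢPᵢˢᵃᵗ.
P = 0.171·341.3 + 0.407·73.8 + 0.422·45.4 = 107.558 kPa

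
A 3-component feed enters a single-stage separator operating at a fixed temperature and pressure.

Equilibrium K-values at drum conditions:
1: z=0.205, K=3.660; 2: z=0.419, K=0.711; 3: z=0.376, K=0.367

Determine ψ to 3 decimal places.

Rachford–Rice: g(ψ) = Σ zᵢ(Kᵢ−1)/(1+ψ(Kᵢ−1)) = 0.
Check two-phase: ΣzᵢKᵢ = 1.186 > 1 and Σzᵢ/Kᵢ = 1.670 > 1, so g(0) = 0.186 > 0 and g(1) = -0.670 < 0.
Iterate (Newton) starting at ψ = 0.45:
  ψ = 0.450: g = -0.2238, g' = -0.641 → ψ = 0.101
  ψ = 0.101: g = 0.0508, g' = -1.110 → ψ = 0.147
  ψ = 0.147: g = 0.0033, g' = -0.972 → ψ = 0.150
Converged at ψ = 0.150.

ψ = 0.150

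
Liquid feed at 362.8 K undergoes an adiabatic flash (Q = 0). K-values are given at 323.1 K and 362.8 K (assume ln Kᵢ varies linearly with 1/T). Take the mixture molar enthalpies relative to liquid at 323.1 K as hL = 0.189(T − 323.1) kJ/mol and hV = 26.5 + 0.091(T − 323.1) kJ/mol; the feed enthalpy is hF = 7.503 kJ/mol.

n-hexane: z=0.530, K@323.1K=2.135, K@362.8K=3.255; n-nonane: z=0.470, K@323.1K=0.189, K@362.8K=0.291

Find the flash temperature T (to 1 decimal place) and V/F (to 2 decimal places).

Adiabatic flash: solve Rachford–Rice at each trial T, then check hF = ψ·hV(T) + (1−ψ)·hL(T).
  T = 323.1 K: K = (2.135, 0.189), RR gives ψ = 0.239, H_out = 6.345 kJ/mol
  T = 362.8 K: K = (3.255, 0.291), RR gives ψ = 0.539, H_out = 19.692 kJ/mol
  T = 343.0 K: K = (2.670, 0.238), RR gives ψ = 0.414, H_out = 13.918 kJ/mol
  T = 333.1 K: K = (2.397, 0.213), RR gives ψ = 0.337, H_out = 10.484 kJ/mol
  T = 328.1 K: K = (2.264, 0.201), RR gives ψ = 0.291, H_out = 8.522 kJ/mol
  T = 325.6 K: K = (2.199, 0.195), RR gives ψ = 0.266, H_out = 7.464 kJ/mol
  T = 326.9 K: K = (2.233, 0.198), RR gives ψ = 0.279, H_out = 8.021 kJ/mol
Linear interpolation between T = 325.6 (H_out = 7.464) and T = 326.9 (H_out = 8.021) on hF = 7.503 gives T ≈ 325.7 K, at which ψ = 0.27.

T = 325.7 K, V/F = 0.27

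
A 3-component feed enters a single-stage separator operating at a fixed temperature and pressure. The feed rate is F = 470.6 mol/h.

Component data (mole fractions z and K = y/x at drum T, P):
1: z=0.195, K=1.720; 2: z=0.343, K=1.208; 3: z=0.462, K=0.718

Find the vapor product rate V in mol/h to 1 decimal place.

V = 301.6 mol/h

Newton iteration, ψ⁰ = 0.59:
  ψ = 0.590: g = 0.0058, g' = -0.114 → ψ = 0.641
Converged at ψ = 0.641.
Then V = ψ·F = 0.6409·470.6 = 301.6 mol/h and L = F − V = 169.0 mol/h.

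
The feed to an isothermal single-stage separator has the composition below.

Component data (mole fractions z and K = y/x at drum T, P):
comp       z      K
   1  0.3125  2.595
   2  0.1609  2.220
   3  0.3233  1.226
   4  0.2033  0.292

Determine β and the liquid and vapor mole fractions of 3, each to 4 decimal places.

Rachford–Rice: g(β) = Σ zᵢ(Kᵢ−1)/(1+β(Kᵢ−1)) = 0.
Check two-phase: ΣzᵢKᵢ = 1.6239 > 1 and Σzᵢ/Kᵢ = 1.1528 > 1, so g(0) = 0.6239 > 0 and g(1) = -0.1528 < 0.
Newton iteration, β⁰ = 0.5:
  β = 0.5000: g = 0.24205, g' = -0.5960 → β = 0.9062
  β = 0.9062: g = -0.04385, g' = -0.9915 → β = 0.8619
  β = 0.8619: g = -0.00258, g' = -0.8803 → β = 0.8590
Converged at β = 0.8590.
Compositions from xᵢ = zᵢ/(1+β(Kᵢ−1)), yᵢ = Kᵢxᵢ:
  1: x = 0.1319, y = 0.3422
  2: x = 0.0786, y = 0.1744
  3: x = 0.2707, y = 0.3319
  4: x = 0.5188, y = 0.1515

β = 0.8590, x_3 = 0.2707, y_3 = 0.3319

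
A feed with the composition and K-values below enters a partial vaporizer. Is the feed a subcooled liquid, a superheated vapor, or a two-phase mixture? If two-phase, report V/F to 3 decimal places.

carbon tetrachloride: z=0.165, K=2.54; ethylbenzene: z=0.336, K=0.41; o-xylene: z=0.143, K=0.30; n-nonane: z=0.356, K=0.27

ΣzᵢKᵢ = 0.696; Σzᵢ/Kᵢ = 2.680.
Since ΣzᵢKᵢ < 1 the mixture is below its bubble point — single liquid phase.

subcooled liquid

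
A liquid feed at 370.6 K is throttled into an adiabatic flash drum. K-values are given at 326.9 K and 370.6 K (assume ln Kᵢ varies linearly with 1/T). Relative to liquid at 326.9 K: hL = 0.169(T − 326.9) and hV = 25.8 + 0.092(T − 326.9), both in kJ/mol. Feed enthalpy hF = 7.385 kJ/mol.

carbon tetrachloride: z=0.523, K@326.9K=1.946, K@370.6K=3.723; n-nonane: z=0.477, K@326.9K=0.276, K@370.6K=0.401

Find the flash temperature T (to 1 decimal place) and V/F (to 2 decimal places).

Adiabatic flash: solve Rachford–Rice at each trial T, then check hF = ψ·hV(T) + (1−ψ)·hL(T).
  T = 326.9 K: K = (1.946, 0.276), RR gives ψ = 0.218, H_out = 5.628 kJ/mol
  T = 370.6 K: K = (3.723, 0.401), RR gives ψ = 0.698, H_out = 23.044 kJ/mol
  T = 348.8 K: K = (2.749, 0.337), RR gives ψ = 0.516, H_out = 16.139 kJ/mol
  T = 337.9 K: K = (2.328, 0.306), RR gives ψ = 0.394, H_out = 11.698 kJ/mol
  T = 332.4 K: K = (2.131, 0.291), RR gives ψ = 0.316, H_out = 8.947 kJ/mol
  T = 329.6 K: K = (2.036, 0.283), RR gives ψ = 0.269, H_out = 7.344 kJ/mol
  T = 331.0 K: K = (2.083, 0.287), RR gives ψ = 0.293, H_out = 8.165 kJ/mol
Linear interpolation between T = 329.6 (H_out = 7.344) and T = 331.0 (H_out = 8.165) on hF = 7.385 gives T ≈ 329.7 K, at which ψ = 0.27.

T = 329.7 K, V/F = 0.27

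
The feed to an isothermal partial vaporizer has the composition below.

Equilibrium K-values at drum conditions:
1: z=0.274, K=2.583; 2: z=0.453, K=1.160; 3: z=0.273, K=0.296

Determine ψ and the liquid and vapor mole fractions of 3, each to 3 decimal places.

ψ = 0.523, x_3 = 0.432, y_3 = 0.128

Newton–Raphson from ψ = 0.5:
  ψ = 0.500: g = 0.0126, g' = -0.546 → ψ = 0.523
Converged at ψ = 0.523.
Compositions from xᵢ = zᵢ/(1+ψ(Kᵢ−1)), yᵢ = Kᵢxᵢ:
  1: x = 0.150, y = 0.387
  2: x = 0.418, y = 0.485
  3: x = 0.432, y = 0.128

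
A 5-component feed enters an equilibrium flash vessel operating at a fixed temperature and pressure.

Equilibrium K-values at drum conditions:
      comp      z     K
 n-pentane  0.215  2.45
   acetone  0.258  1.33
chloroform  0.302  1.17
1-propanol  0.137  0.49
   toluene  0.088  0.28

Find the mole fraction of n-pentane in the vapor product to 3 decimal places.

Rachford–Rice: g(V/F) = Σ zᵢ(Kᵢ−1)/(1+V/F(Kᵢ−1)) = 0.
Check two-phase: ΣzᵢKᵢ = 1.315 > 1 and Σzᵢ/Kᵢ = 1.134 > 1, so g(0) = 0.315 > 0 and g(1) = -0.134 < 0.
Newton iteration, V/F⁰ = 0.5:
  V/F = 0.500: g = 0.1083, g' = -0.356 → V/F = 0.805
  V/F = 0.805: g = -0.0128, g' = -0.481 → V/F = 0.778
  V/F = 0.778: g = -0.0003, g' = -0.458 → V/F = 0.777
Converged at V/F = 0.777.
Compositions from xᵢ = zᵢ/(1+V/F(Kᵢ−1)), yᵢ = Kᵢxᵢ:
  n-pentane: x = 0.101, y = 0.248
  acetone: x = 0.205, y = 0.273
  chloroform: x = 0.267, y = 0.312
  1-propanol: x = 0.227, y = 0.111
  toluene: x = 0.200, y = 0.056

y_n-pentane = 0.248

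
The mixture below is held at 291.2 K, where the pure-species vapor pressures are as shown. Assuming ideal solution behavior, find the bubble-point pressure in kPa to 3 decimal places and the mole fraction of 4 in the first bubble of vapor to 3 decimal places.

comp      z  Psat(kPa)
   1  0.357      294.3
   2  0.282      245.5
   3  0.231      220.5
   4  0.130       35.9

At the bubble point ψ → 0, so ΣzᵢKᵢ = 1 with Kᵢ = Pᵢˢᵃᵗ/P ⇒ P = ΣzᵢPᵢˢᵃᵗ.
P = 0.357·294.3 + 0.282·245.5 + 0.231·220.5 + 0.130·35.9 = 229.899 kPa
yᵢ = zᵢPᵢˢᵃᵗ/P ⇒ y_4 = 0.130·35.9/229.899 = 0.020

Pbub = 229.899 kPa, y_4 = 0.020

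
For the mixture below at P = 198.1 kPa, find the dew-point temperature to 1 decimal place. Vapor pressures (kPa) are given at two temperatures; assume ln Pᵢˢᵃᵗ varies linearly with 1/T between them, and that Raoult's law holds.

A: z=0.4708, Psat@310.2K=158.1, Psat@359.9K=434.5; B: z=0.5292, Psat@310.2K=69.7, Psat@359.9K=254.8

T = 338.8 K

Dew-point temperature: Σzᵢ·P/Pᵢˢᵃᵗ(T) = 1. Interpolate ln Pᵢˢᵃᵗ = aᵢ + bᵢ/T.
  T = 310.2 K: ΣzᵢP/Pᵢˢᵃᵗ = 2.0940
  T = 359.9 K: ΣzᵢP/Pᵢˢᵃᵗ = 0.6261
  T = 335.0 K: ΣzᵢP/Pᵢˢᵃᵗ = 1.0938
  T = 347.4 K: ΣzᵢP/Pᵢˢᵃᵗ = 0.8198
  T = 341.2 K: ΣzᵢP/Pᵢˢᵃᵗ = 0.9444
  T = 338.1 K: ΣzᵢP/Pᵢˢᵃᵗ = 1.0156
  T = 339.6 K: ΣzᵢP/Pᵢˢᵃᵗ = 0.9803
Interpolating between 338.1 K and 339.6 K gives T ≈ 338.8 K.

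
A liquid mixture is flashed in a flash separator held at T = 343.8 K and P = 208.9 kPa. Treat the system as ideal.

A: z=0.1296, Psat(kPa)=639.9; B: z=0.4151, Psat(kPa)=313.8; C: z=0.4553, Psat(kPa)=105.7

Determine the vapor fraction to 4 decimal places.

ψ = 0.4988

Raoult's law: Kᵢ = Pᵢˢᵃᵗ/P = Pᵢˢᵃᵗ/208.9.
  K_A = 639.9/208.9 = 3.063188, K_B = 313.8/208.9 = 1.502154, K_C = 105.7/208.9 = 0.505984
Material balance + equilibrium reduce to Σ zᵢ(Kᵢ−1)/(1+ψ(Kᵢ−1)) = 0.
g(0) = ΣzᵢKᵢ − 1 = 0.2509 and g(1) = 1 − Σzᵢ/Kᵢ = -0.2185, so a root lies in (0, 1).
Newton iteration, ψ⁰ = 0.53:
  ψ = 0.5300: g = -0.01235, g' = -0.3951 → ψ = 0.4987
  ψ = 0.4987: g = 0.00002, g' = -0.3966 → ψ = 0.4988
Converged at ψ = 0.4988.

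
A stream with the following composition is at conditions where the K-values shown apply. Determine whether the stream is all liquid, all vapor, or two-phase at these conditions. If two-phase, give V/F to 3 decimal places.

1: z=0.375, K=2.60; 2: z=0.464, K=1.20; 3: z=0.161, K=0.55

all vapor

ΣzᵢKᵢ = 1.620; Σzᵢ/Kᵢ = 0.824.
Since Σzᵢ/Kᵢ < 1 the mixture is above its dew point — single vapor phase.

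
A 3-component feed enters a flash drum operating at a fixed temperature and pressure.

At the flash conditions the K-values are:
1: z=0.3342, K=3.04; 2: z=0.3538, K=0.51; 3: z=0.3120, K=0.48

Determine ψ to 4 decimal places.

ψ = 0.3365

Newton–Raphson from ψ = 0.53:
  ψ = 0.5300: g = -0.13056, g' = -0.6369 → ψ = 0.3250
  ψ = 0.3250: g = 0.00853, g' = -0.7452 → ψ = 0.3364
  ψ = 0.3364: g = 0.00006, g' = -0.7348 → ψ = 0.3365
Converged at ψ = 0.3365.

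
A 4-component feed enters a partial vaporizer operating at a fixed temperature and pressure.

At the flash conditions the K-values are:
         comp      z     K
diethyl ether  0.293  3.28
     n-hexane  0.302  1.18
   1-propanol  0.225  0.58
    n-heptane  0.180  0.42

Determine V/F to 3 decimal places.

Rachford–Rice: g(V/F) = Σ zᵢ(Kᵢ−1)/(1+V/F(Kᵢ−1)) = 0.
g(0) = ΣzᵢKᵢ − 1 = 0.523 and g(1) = 1 − Σzᵢ/Kᵢ = -0.162, so a root lies in (0, 1).
Iterate (Newton) starting at V/F = 0.5:
  V/F = 0.500: g = 0.0954, g' = -0.525 → V/F = 0.682
  V/F = 0.682: g = 0.0048, g' = -0.485 → V/F = 0.692
Converged at V/F = 0.692.

V/F = 0.692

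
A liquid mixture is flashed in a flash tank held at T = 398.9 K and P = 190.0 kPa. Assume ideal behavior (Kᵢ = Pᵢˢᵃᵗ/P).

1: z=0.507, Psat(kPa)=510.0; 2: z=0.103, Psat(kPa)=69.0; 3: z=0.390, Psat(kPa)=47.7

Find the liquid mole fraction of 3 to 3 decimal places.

Raoult's law: Kᵢ = Pᵢˢᵃᵗ/P = Pᵢˢᵃᵗ/190.0.
  K_1 = 510.0/190.0 = 2.68421, K_2 = 69.0/190.0 = 0.36316, K_3 = 47.7/190.0 = 0.25105
Let β = V/F and solve Σ zᵢ(Kᵢ−1)/(1+β(Kᵢ−1)) = 0.
g(0) = ΣzᵢKᵢ − 1 = 0.496 and g(1) = 1 − Σzᵢ/Kᵢ = -1.026, so a root lies in (0, 1).
Newton–Raphson from β = 0.5:
  β = 0.500: g = -0.0996, g' = -1.073 → β = 0.407
  β = 0.407: g = -0.0022, g' = -1.035 → β = 0.405
Converged at β = 0.405.
Compositions from xᵢ = zᵢ/(1+β(Kᵢ−1)), yᵢ = Kᵢxᵢ:
  1: x = 0.301, y = 0.809
  2: x = 0.139, y = 0.050
  3: x = 0.560, y = 0.141

x_3 = 0.560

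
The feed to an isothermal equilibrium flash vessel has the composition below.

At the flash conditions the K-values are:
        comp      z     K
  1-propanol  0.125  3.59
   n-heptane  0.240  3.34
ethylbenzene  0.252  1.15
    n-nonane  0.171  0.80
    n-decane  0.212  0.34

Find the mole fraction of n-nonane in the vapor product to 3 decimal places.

Material balance + equilibrium reduce to Σ zᵢ(Kᵢ−1)/(1+β(Kᵢ−1)) = 0.
Feasibility: ΣzᵢKᵢ = 1.749, Σzᵢ/Kᵢ = 1.163 — both > 1, two phases present.
Iterate (Newton) starting at β = 0.5:
  β = 0.500: g = 0.1882, g' = -0.657 → β = 0.786
  β = 0.786: g = 0.0067, g' = -0.667 → β = 0.796
Converged at β = 0.796.
Compositions from xᵢ = zᵢ/(1+β(Kᵢ−1)), yᵢ = Kᵢxᵢ:
  1-propanol: x = 0.041, y = 0.147
  n-heptane: x = 0.084, y = 0.280
  ethylbenzene: x = 0.225, y = 0.259
  n-nonane: x = 0.203, y = 0.163
  n-decane: x = 0.447, y = 0.152

y_n-nonane = 0.163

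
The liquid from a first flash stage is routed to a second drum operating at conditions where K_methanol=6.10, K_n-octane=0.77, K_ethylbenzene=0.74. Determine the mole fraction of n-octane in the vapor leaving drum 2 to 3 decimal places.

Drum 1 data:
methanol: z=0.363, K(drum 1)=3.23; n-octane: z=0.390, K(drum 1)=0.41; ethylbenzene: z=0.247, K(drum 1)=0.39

y_n-octane (drum 2) = 0.444

Drum 1:
Let ψ₁ = V/F and solve Σ zᵢ(Kᵢ−1)/(1+ψ₁(Kᵢ−1)) = 0.
Feasibility: ΣzᵢKᵢ = 1.429, Σzᵢ/Kᵢ = 1.697 — both > 1, two phases present.
Iterate (Newton) starting at ψ₁ = 0.4:
  ψ₁ = 0.400: g = -0.0726, g' = -0.898 → ψ₁ = 0.319
  ψ₁ = 0.319: g = 0.0024, g' = -0.964 → ψ₁ = 0.322
Converged at ψ₁ = 0.322.
Drum-1 compositions:
  methanol: x = 0.211, y = 0.683
  n-octane: x = 0.481, y = 0.197
  ethylbenzene: x = 0.307, y = 0.120
Drum-2 feed = drum-1 liquid: z₂ = (0.2114, 0.4813, 0.3073).
Drum 2:
Material balance + equilibrium reduce to Σ zᵢ(Kᵢ−1)/(1+ψ₂(Kᵢ−1)) = 0.
g(0) = ΣzᵢKᵢ − 1 = 0.888 and g(1) = 1 − Σzᵢ/Kᵢ = -0.075, so a root lies in (0, 1).
Iterate (Newton) starting at ψ₂ = 0.43:
  ψ₂ = 0.430: g = 0.1249, g' = -0.597 → ψ₂ = 0.639
  ψ₂ = 0.639: g = 0.0275, g' = -0.368 → ψ₂ = 0.714
  ψ₂ = 0.714: g = 0.0018, g' = -0.323 → ψ₂ = 0.719
Converged at ψ₂ = 0.719.
  methanol: x = 0.045, y = 0.276
  n-octane: x = 0.577, y = 0.444
  ethylbenzene: x = 0.378, y = 0.280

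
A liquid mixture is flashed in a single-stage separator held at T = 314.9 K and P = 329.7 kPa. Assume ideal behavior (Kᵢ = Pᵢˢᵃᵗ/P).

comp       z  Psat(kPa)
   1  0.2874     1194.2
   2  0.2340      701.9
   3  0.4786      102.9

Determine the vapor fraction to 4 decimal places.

ψ = 0.4932

Raoult's law: Kᵢ = Pᵢˢᵃᵗ/P = Pᵢˢᵃᵗ/329.7.
  K_1 = 1194.2/329.7 = 3.622081, K_2 = 701.9/329.7 = 2.128905, K_3 = 102.9/329.7 = 0.312102
Let ψ = V/F and solve Σ zᵢ(Kᵢ−1)/(1+ψ(Kᵢ−1)) = 0.
Check two-phase: ΣzᵢKᵢ = 1.6885 > 1 and Σzᵢ/Kᵢ = 1.7227 > 1, so g(0) = 0.6885 > 0 and g(1) = -0.7227 < 0.
Newton–Raphson from ψ = 0.36:
  ψ = 0.3600: g = 0.13789, g' = -1.0738 → ψ = 0.4884
  ψ = 0.4884: g = 0.00489, g' = -1.0174 → ψ = 0.4932
Converged at ψ = 0.4932.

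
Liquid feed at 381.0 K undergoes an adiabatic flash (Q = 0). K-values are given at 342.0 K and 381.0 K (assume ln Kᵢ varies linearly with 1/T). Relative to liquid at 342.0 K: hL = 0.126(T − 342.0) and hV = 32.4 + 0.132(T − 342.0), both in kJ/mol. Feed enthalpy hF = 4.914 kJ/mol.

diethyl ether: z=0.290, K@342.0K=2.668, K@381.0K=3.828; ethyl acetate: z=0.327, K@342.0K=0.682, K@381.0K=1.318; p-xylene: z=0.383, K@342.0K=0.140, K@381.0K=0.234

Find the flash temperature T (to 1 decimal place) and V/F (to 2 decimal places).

T = 348.9 K, V/F = 0.12

Adiabatic flash: solve Rachford–Rice at each trial T, then check hF = ψ·hV(T) + (1−ψ)·hL(T).
  T = 342.0 K: K = (2.668, 0.682, 0.140), RR gives ψ = 0.047, H_out = 1.515 kJ/mol
  T = 381.0 K: K = (3.828, 1.318, 0.234), RR gives ψ = 0.454, H_out = 19.735 kJ/mol
  T = 361.5 K: K = (3.227, 0.965, 0.184), RR gives ψ = 0.261, H_out = 10.928 kJ/mol
  T = 351.8 K: K = (2.943, 0.816, 0.161), RR gives ψ = 0.157, H_out = 6.323 kJ/mol
  T = 346.9 K: K = (2.804, 0.747, 0.150), RR gives ψ = 0.103, H_out = 3.945 kJ/mol
  T = 349.4 K: K = (2.875, 0.782, 0.156), RR gives ψ = 0.130, H_out = 5.164 kJ/mol
  T = 348.1 K: K = (2.838, 0.763, 0.153), RR gives ψ = 0.116, H_out = 4.532 kJ/mol
Linear interpolation between T = 348.1 (H_out = 4.532) and T = 349.4 (H_out = 5.164) on hF = 4.914 gives T ≈ 348.9 K, at which ψ = 0.12.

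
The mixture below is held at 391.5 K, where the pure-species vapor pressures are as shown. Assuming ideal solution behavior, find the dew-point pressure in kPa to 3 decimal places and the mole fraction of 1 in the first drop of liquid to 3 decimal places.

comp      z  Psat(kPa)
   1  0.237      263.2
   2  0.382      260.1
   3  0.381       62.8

At the dew point ψ → 1, so Σzᵢ/Kᵢ = 1 with Kᵢ = Pᵢˢᵃᵗ/P ⇒ 1/P = Σzᵢ/Pᵢˢᵃᵗ.
1/P = 0.237/263.2 + 0.382/260.1 + 0.381/62.8 = 0.008436 ⇒ P = 118.540 kPa
xᵢ = zᵢP/Pᵢˢᵃᵗ ⇒ x_1 = 0.237·118.540/263.2 = 0.107

Pdew = 118.540 kPa, x_1 = 0.107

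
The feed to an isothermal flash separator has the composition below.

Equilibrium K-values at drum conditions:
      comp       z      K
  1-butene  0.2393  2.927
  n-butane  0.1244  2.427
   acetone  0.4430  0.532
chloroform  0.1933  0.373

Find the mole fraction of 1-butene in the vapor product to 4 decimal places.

y_1-butene = 0.4249

Material balance + equilibrium reduce to Σ zᵢ(Kᵢ−1)/(1+V/F(Kᵢ−1)) = 0.
Check two-phase: ΣzᵢKᵢ = 1.3101 > 1 and Σzᵢ/Kᵢ = 1.4840 > 1, so g(0) = 0.3101 > 0 and g(1) = -0.4840 < 0.
Iterate (Newton) starting at V/F = 0.5:
  V/F = 0.5000: g = -0.10875, g' = -0.6434 → V/F = 0.3310
  V/F = 0.3310: g = 0.00388, g' = -0.7050 → V/F = 0.3365
Converged at V/F = 0.3365.
Compositions from xᵢ = zᵢ/(1+V/F(Kᵢ−1)), yᵢ = Kᵢxᵢ:
  1-butene: x = 0.1452, y = 0.4249
  n-butane: x = 0.0840, y = 0.2040
  acetone: x = 0.5258, y = 0.2797
  chloroform: x = 0.2450, y = 0.0914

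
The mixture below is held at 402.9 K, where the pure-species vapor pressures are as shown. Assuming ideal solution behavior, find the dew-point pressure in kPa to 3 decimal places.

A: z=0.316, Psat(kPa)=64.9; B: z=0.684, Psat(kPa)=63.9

At the dew point ψ → 1, so Σzᵢ/Kᵢ = 1 with Kᵢ = Pᵢˢᵃᵗ/P ⇒ 1/P = Σzᵢ/Pᵢˢᵃᵗ.
1/P = 0.316/64.9 + 0.684/63.9 = 0.015573 ⇒ P = 64.213 kPa

Pdew = 64.213 kPa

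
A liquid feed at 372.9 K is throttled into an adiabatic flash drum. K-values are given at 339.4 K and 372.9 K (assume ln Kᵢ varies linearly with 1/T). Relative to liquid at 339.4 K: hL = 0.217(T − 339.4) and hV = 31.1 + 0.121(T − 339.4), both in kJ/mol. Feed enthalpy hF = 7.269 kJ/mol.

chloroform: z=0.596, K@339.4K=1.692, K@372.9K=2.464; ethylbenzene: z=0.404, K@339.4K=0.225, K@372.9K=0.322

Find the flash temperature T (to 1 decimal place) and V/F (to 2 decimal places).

Adiabatic flash: solve Rachford–Rice at each trial T, then check hF = ψ·hV(T) + (1−ψ)·hL(T).
  T = 339.4 K: K = (1.692, 0.225), RR gives ψ = 0.185, H_out = 5.760 kJ/mol
  T = 372.9 K: K = (2.464, 0.322), RR gives ψ = 0.603, H_out = 24.086 kJ/mol
  T = 356.1 K: K = (2.059, 0.271), RR gives ψ = 0.436, H_out = 16.494 kJ/mol
  T = 347.8 K: K = (1.872, 0.248), RR gives ψ = 0.329, H_out = 11.788 kJ/mol
  T = 343.6 K: K = (1.781, 0.236), RR gives ψ = 0.263, H_out = 8.982 kJ/mol
  T = 341.5 K: K = (1.736, 0.231), RR gives ψ = 0.226, H_out = 7.432 kJ/mol
Linear interpolation between T = 339.4 (H_out = 5.760) and T = 341.5 (H_out = 7.432) on hF = 7.269 gives T ≈ 341.3 K, at which ψ = 0.22.

T = 341.3 K, V/F = 0.22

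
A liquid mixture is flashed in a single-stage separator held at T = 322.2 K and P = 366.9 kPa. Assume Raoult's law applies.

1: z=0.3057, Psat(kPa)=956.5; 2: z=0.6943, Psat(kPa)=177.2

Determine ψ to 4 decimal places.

ψ = 0.1592

Raoult's law: Kᵢ = Pᵢˢᵃᵗ/P = Pᵢˢᵃᵗ/366.9.
  K_1 = 956.5/366.9 = 2.606977, K_2 = 177.2/366.9 = 0.482965
Binary case is linear: z₁(K₁−1)(1+ψ(K₂−1)) + z₂(K₂−1)(1+ψ(K₁−1)) = 0
⇒ ψ = [z₁(K₁−1)+z₂(K₂−1)] / [−(K₁−1)(K₂−1)] = 0.13228/0.83086 = 0.1592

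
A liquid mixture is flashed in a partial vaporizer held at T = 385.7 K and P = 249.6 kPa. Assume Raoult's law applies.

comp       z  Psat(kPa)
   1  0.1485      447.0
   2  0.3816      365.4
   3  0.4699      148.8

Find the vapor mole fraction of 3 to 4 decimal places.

Raoult's law: Kᵢ = Pᵢˢᵃᵗ/P = Pᵢˢᵃᵗ/249.6.
  K_1 = 447.0/249.6 = 1.790865, K_2 = 365.4/249.6 = 1.463942, K_3 = 148.8/249.6 = 0.596154
Newton–Raphson from β = 0.31:
  β = 0.3100: g = 0.03217, g' = -0.2228 → β = 0.4544
  β = 0.4544: g = 0.00020, g' = -0.2212 → β = 0.4553
Converged at β = 0.4553.
Compositions from xᵢ = zᵢ/(1+β(Kᵢ−1)), yᵢ = Kᵢxᵢ:
  1: x = 0.1092, y = 0.1955
  2: x = 0.3151, y = 0.4612
  3: x = 0.5758, y = 0.3432

y_3 = 0.3432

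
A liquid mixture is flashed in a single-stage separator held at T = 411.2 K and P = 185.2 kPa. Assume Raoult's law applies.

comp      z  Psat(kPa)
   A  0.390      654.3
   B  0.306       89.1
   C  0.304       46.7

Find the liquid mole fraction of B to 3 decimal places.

Raoult's law: Kᵢ = Pᵢˢᵃᵗ/P = Pᵢˢᵃᵗ/185.2.
  K_A = 654.3/185.2 = 3.53294, K_B = 89.1/185.2 = 0.48110, K_C = 46.7/185.2 = 0.25216
Rachford–Rice: g(ψ) = Σ zᵢ(Kᵢ−1)/(1+ψ(Kᵢ−1)) = 0.
Check two-phase: ΣzᵢKᵢ = 1.602 > 1 and Σzᵢ/Kᵢ = 1.952 > 1, so g(0) = 0.602 > 0 and g(1) = -0.952 < 0.
Newton–Raphson from ψ = 0.69:
  ψ = 0.690: g = -0.3576, g' = -1.257 → ψ = 0.406
  ψ = 0.406: g = -0.0402, g' = -1.091 → ψ = 0.369
Converged at ψ = 0.369.
Compositions from xᵢ = zᵢ/(1+ψ(Kᵢ−1)), yᵢ = Kᵢxᵢ:
  A: x = 0.202, y = 0.712
  B: x = 0.379, y = 0.182
  C: x = 0.420, y = 0.106

x_B = 0.379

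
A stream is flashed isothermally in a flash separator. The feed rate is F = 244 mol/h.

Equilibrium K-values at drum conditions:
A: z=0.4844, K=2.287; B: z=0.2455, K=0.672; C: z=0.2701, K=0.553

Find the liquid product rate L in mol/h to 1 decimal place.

Let ψ = V/F and solve Σ zᵢ(Kᵢ−1)/(1+ψ(Kᵢ−1)) = 0.
g(0) = ΣzᵢKᵢ − 1 = 0.4222 and g(1) = 1 − Σzᵢ/Kᵢ = -0.0656, so a root lies in (0, 1).
Newton–Raphson from ψ = 0.5:
  ψ = 0.5000: g = 0.12752, g' = -0.4243 → ψ = 0.8005
  ψ = 0.8005: g = 0.00986, g' = -0.3741 → ψ = 0.8269
Converged at ψ = 0.8269.
Then V = ψ·F = 0.8269·244 = 201.8 mol/h and L = F − V = 42.2 mol/h.

L = 42.2 mol/h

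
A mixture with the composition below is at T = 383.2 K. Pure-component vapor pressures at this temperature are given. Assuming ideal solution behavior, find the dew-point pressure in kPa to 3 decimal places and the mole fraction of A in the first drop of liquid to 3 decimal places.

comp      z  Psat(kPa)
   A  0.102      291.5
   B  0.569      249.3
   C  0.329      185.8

Pdew = 227.117 kPa, x_A = 0.079

At the dew point ψ → 1, so Σzᵢ/Kᵢ = 1 with Kᵢ = Pᵢˢᵃᵗ/P ⇒ 1/P = Σzᵢ/Pᵢˢᵃᵗ.
1/P = 0.102/291.5 + 0.569/249.3 + 0.329/185.8 = 0.004403 ⇒ P = 227.117 kPa
xᵢ = zᵢP/Pᵢˢᵃᵗ ⇒ x_A = 0.102·227.117/291.5 = 0.079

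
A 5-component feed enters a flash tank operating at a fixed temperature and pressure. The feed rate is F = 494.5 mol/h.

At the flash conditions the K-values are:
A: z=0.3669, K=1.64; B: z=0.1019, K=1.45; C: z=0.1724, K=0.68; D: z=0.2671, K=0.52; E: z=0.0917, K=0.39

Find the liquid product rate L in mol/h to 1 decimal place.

L = 421.2 mol/h

Rachford–Rice: g(β) = Σ zᵢ(Kᵢ−1)/(1+β(Kᵢ−1)) = 0.
Check two-phase: ΣzᵢKᵢ = 1.0414 > 1 and Σzᵢ/Kᵢ = 1.2963 > 1, so g(0) = 0.0414 > 0 and g(1) = -0.2963 < 0.
Newton iteration, β⁰ = 0.31:
  β = 0.3100: g = -0.04466, g' = -0.2791 → β = 0.1500
  β = 0.1500: g = -0.00047, g' = -0.2755 → β = 0.1483
Converged at β = 0.1483.
Then V = β·F = 0.1483·494.5 = 73.3 mol/h and L = F − V = 421.2 mol/h.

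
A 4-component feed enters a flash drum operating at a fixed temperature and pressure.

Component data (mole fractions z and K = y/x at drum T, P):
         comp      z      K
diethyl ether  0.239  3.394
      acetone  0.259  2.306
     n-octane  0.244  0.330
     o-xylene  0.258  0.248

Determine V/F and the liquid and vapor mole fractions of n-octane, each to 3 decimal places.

V/F = 0.413, x_n-octane = 0.337, y_n-octane = 0.111

Material balance + equilibrium reduce to Σ zᵢ(Kᵢ−1)/(1+V/F(Kᵢ−1)) = 0.
Check two-phase: ΣzᵢKᵢ = 1.553 > 1 and Σzᵢ/Kᵢ = 1.962 > 1, so g(0) = 0.553 > 0 and g(1) = -0.962 < 0.
Newton iteration, V/F⁰ = 0.38:
  V/F = 0.380: g = 0.0347, g' = -1.056 → V/F = 0.413
Converged at V/F = 0.413.
Compositions from xᵢ = zᵢ/(1+V/F(Kᵢ−1)), yᵢ = Kᵢxᵢ:
  diethyl ether: x = 0.120, y = 0.408
  acetone: x = 0.168, y = 0.388
  n-octane: x = 0.337, y = 0.111
  o-xylene: x = 0.374, y = 0.093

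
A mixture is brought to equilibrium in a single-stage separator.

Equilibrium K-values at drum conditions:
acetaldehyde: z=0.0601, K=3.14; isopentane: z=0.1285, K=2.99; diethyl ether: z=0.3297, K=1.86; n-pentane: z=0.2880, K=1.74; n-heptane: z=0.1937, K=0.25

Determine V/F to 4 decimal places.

V/F = 0.8806

Rachford–Rice: g(V/F) = Σ zᵢ(Kᵢ−1)/(1+V/F(Kᵢ−1)) = 0.
Feasibility: ΣzᵢKᵢ = 1.7357, Σzᵢ/Kᵢ = 1.1797 — both > 1, two phases present.
Newton–Raphson from V/F = 0.5:
  V/F = 0.5000: g = 0.31171, g' = -0.6743 → V/F = 0.9623
  V/F = 0.9623: g = -0.11264, g' = -1.6230 → V/F = 0.8929
  V/F = 0.8929: g = -0.01479, g' = -1.2322 → V/F = 0.8809
  V/F = 0.8809: g = -0.00030, g' = -1.1831 → V/F = 0.8806
Converged at V/F = 0.8806.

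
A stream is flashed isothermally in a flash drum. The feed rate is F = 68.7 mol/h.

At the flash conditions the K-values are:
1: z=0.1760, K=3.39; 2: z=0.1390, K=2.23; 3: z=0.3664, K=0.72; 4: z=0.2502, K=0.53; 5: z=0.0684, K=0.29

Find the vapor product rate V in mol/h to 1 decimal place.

Material balance + equilibrium reduce to Σ zᵢ(Kᵢ−1)/(1+ψ(Kᵢ−1)) = 0.
g(0) = ΣzᵢKᵢ − 1 = 0.3229 and g(1) = 1 − Σzᵢ/Kᵢ = -0.3311, so a root lies in (0, 1).
Newton–Raphson from ψ = 0.5:
  ψ = 0.5000: g = -0.05080, g' = -0.5054 → ψ = 0.3995
  ψ = 0.3995: g = 0.00174, g' = -0.5450 → ψ = 0.4027
Converged at ψ = 0.4027.
Then V = ψ·F = 0.4027·68.7 = 27.7 mol/h and L = F − V = 41.0 mol/h.

V = 27.7 mol/h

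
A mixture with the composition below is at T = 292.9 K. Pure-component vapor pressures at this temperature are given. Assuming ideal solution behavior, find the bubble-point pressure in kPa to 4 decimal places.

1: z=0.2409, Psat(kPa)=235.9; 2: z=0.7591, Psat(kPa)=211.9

At the bubble point ψ → 0, so ΣzᵢKᵢ = 1 with Kᵢ = Pᵢˢᵃᵗ/P ⇒ P = ΣzᵢPᵢˢᵃᵗ.
P = 0.2409·235.9 + 0.7591·211.9 = 217.6816 kPa

Pbub = 217.6816 kPa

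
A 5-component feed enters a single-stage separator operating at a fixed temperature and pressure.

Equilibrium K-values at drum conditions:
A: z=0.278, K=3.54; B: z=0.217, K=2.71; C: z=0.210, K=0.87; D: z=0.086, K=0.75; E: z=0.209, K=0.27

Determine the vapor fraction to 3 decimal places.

ψ = 0.763

Newton–Raphson from ψ = 0.5:
  ψ = 0.500: g = 0.2171, g' = -0.820 → ψ = 0.765
  ψ = 0.765: g = -0.0016, g' = -0.910 → ψ = 0.763
Converged at ψ = 0.763.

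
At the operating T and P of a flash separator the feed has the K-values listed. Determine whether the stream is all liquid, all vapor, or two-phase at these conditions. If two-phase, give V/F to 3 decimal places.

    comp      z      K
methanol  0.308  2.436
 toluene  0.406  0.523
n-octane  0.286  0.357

two-phase, V/F = 0.082

ΣzᵢKᵢ = 1.065; Σzᵢ/Kᵢ = 1.704.
Both exceed 1, so a two-phase solution exists.
Iterate (Newton) starting at ψ = 0.5:
  ψ = 0.500: g = -0.2679, g' = -0.631 → ψ = 0.076
  ψ = 0.076: g = 0.0047, g' = -0.747 → ψ = 0.082
Converged at ψ = 0.082.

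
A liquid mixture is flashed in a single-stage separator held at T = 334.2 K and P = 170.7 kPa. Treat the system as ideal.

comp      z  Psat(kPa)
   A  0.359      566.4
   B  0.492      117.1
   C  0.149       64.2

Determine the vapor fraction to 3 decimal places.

ψ = 0.616

Raoult's law: Kᵢ = Pᵢˢᵃᵗ/P = Pᵢˢᵃᵗ/170.7.
  K_A = 566.4/170.7 = 3.31810, K_B = 117.1/170.7 = 0.68600, K_C = 64.2/170.7 = 0.37610
Material balance + equilibrium reduce to Σ zᵢ(Kᵢ−1)/(1+ψ(Kᵢ−1)) = 0.
Check two-phase: ΣzᵢKᵢ = 1.585 > 1 and Σzᵢ/Kᵢ = 1.222 > 1, so g(0) = 0.585 > 0 and g(1) = -0.222 < 0.
Newton iteration, ψ⁰ = 0.5:
  ψ = 0.500: g = 0.0671, g' = -0.605 → ψ = 0.611
  ψ = 0.611: g = 0.0030, g' = -0.556 → ψ = 0.616
Converged at ψ = 0.616.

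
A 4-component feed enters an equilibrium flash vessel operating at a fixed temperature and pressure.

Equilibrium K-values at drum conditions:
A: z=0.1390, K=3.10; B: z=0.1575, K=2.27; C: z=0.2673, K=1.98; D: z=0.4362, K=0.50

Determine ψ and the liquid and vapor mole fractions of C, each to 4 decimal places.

Let ψ = V/F and solve Σ zᵢ(Kᵢ−1)/(1+ψ(Kᵢ−1)) = 0.
Check two-phase: ΣzᵢKᵢ = 1.5358 > 1 and Σzᵢ/Kᵢ = 1.1216 > 1, so g(0) = 0.5358 > 0 and g(1) = -0.1216 < 0.
Iterate (Newton) starting at ψ = 0.65:
  ψ = 0.6500: g = 0.06991, g' = -0.5210 → ψ = 0.7842
  ψ = 0.7842: g = -0.00015, g' = -0.5284 → ψ = 0.7839
Converged at ψ = 0.7839.
Compositions from xᵢ = zᵢ/(1+ψ(Kᵢ−1)), yᵢ = Kᵢxᵢ:
  A: x = 0.0525, y = 0.1628
  B: x = 0.0789, y = 0.1792
  C: x = 0.1512, y = 0.2993
  D: x = 0.7174, y = 0.3587

ψ = 0.7839, x_C = 0.1512, y_C = 0.2993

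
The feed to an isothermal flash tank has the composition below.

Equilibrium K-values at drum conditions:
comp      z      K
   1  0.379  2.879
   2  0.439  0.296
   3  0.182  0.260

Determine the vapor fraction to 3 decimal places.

Let ψ = V/F and solve Σ zᵢ(Kᵢ−1)/(1+ψ(Kᵢ−1)) = 0.
Feasibility: ΣzᵢKᵢ = 1.268, Σzᵢ/Kᵢ = 2.315 — both > 1, two phases present.
Iterate (Newton) starting at ψ = 0.5:
  ψ = 0.500: g = -0.3235, g' = -1.125 → ψ = 0.212
  ψ = 0.212: g = -0.0142, g' = -1.125 → ψ = 0.200
Converged at ψ = 0.200.

ψ = 0.200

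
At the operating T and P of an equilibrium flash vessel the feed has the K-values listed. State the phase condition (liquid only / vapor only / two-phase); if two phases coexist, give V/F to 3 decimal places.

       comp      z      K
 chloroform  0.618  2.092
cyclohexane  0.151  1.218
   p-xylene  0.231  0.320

two-phase, V/F = 0.857

ΣzᵢKᵢ = 1.551; Σzᵢ/Kᵢ = 1.141.
Both exceed 1, so a two-phase solution exists.
Material balance + equilibrium reduce to Σ zᵢ(Kᵢ−1)/(1+ψ(Kᵢ−1)) = 0.
Newton iteration, ψ⁰ = 0.68:
  ψ = 0.680: g = 0.1238, g' = -0.618 → ψ = 0.880
  ψ = 0.880: g = -0.0197, g' = -0.860 → ψ = 0.857
Converged at ψ = 0.857.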